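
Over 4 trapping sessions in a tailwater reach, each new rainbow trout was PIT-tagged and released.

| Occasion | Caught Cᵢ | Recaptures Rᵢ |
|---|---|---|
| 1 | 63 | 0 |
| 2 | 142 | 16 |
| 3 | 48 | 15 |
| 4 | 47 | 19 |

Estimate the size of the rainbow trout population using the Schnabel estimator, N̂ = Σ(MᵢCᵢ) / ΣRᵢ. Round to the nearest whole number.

Marked at large before each occasion: Mᵢ = Σⱼ<ᵢ (Cⱼ − Rⱼ) → M1=0, M2=63, M3=189, M4=222
Σ MᵢCᵢ = 0·63 + 63·142 + 189·48 + 222·47 = 0 + 8946 + 9072 + 10434 = 28452
Σ Rᵢ = 0 + 16 + 15 + 19 = 50
N̂ = 28452 / 50 ≈ 569.0 → 569

N ≈ 569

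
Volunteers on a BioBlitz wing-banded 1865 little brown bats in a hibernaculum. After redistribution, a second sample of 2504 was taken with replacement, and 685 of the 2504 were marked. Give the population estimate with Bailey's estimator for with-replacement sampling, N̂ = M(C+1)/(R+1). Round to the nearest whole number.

N̂ = 1865·(2504+1)/(685+1) = 1865·2505/686 = 4671825/686 ≈ 6810.2 → 6810

N ≈ 6810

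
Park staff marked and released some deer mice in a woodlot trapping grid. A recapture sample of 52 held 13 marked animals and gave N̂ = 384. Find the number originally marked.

From N = M·C/R: M = N·R / C = 384·13 / 52 = 4992 / 52 = 96.

M = 96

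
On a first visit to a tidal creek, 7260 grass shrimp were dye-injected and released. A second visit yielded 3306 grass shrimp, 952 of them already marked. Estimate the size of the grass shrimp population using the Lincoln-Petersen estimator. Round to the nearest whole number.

N ≈ 25,212

If marked individuals mix randomly, R/C ≈ M/N, giving N ≈ M·C/R.
N = (7260 × 3306) / 952 = 24001560 / 952 ≈ 25211.7 → 25212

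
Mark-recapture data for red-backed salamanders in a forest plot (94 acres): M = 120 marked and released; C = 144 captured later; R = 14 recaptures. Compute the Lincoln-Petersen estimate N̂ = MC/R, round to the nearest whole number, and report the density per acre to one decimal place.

density ≈ 13.1 red-backed salamanders per acre

N̂ = 120·144/14 = 17280/14 ≈ 1234.3 → 1234
Density = N̂ / area = 1234 / 94 ≈ 13.13 → 13.1 per acre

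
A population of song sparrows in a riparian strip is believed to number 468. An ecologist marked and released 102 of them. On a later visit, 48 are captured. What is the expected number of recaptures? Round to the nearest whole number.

expected recaptures ≈ 10

Expected recaptures E[R] = M·C / N.
E[R] = 102 × 48 / 468 = 4896 / 468 ≈ 10.46 → 10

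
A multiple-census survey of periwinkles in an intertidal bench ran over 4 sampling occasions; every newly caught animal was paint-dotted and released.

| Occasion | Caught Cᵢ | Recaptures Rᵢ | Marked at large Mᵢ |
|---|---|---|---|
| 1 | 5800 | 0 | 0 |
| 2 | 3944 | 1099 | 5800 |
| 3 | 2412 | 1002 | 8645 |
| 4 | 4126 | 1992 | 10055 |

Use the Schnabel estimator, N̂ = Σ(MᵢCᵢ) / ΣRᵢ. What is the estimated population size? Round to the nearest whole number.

N ≈ 20,819

Σ MᵢCᵢ = 0·5800 + 5800·3944 + 8645·2412 + 10055·4126 = 0 + 22875200 + 20851740 + 41486930 = 85213870
Σ Rᵢ = 0 + 1099 + 1002 + 1992 = 4093
N̂ = 85213870 / 4093 ≈ 20819.4 → 20819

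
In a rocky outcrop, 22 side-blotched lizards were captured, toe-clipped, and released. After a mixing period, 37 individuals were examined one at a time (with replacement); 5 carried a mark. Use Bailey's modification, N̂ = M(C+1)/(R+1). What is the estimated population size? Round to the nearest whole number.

N̂ = 22·(37+1)/(5+1) = 22·38/6 = 836/6 ≈ 139.3 → 139

N ≈ 139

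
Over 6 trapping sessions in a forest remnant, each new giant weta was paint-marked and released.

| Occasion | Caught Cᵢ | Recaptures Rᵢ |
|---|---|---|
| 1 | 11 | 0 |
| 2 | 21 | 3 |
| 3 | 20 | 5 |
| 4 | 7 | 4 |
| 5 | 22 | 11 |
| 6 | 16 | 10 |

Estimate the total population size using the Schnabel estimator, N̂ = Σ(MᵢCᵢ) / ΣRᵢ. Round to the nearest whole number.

N ≈ 93

Marked at large before each occasion: Mᵢ = Σⱼ<ᵢ (Cⱼ − Rⱼ) → M1=0, M2=11, M3=29, M4=44, M5=47, M6=58
Σ MᵢCᵢ = 0·11 + 11·21 + 29·20 + 44·7 + 47·22 + 58·16 = 0 + 231 + 580 + 308 + 1034 + 928 = 3081
Σ Rᵢ = 0 + 3 + 5 + 4 + 11 + 10 = 33
N̂ = 3081 / 33 ≈ 93.4 → 93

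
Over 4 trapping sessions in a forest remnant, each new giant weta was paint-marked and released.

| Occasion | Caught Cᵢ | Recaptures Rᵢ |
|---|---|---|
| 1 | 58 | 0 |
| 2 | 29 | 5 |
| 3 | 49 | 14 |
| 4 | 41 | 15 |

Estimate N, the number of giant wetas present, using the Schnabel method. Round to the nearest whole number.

N ≈ 309

Marked at large before each occasion: Mᵢ = Σⱼ<ᵢ (Cⱼ − Rⱼ) → M1=0, M2=58, M3=82, M4=117
Σ MᵢCᵢ = 0·58 + 58·29 + 82·49 + 117·41 = 0 + 1682 + 4018 + 4797 = 10497
Σ Rᵢ = 0 + 5 + 14 + 15 = 34
N̂ = 10497 / 34 ≈ 308.7 → 309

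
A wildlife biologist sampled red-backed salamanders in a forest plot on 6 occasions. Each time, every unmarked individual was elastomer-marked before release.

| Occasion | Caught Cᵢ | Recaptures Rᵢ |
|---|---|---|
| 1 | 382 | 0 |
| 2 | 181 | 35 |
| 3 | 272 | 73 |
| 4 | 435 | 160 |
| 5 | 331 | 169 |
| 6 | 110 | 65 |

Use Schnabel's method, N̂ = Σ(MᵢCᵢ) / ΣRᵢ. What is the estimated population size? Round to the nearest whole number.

N ≈ 1970

Marked at large before each occasion: Mᵢ = Σⱼ<ᵢ (Cⱼ − Rⱼ) → M1=0, M2=382, M3=528, M4=727, M5=1002, M6=1164
Σ MᵢCᵢ = 0·382 + 382·181 + 528·272 + 727·435 + 1002·331 + 1164·110 = 0 + 69142 + 143616 + 316245 + 331662 + 128040 = 988705
Σ Rᵢ = 0 + 35 + 73 + 160 + 169 + 65 = 502
N̂ = 988705 / 502 ≈ 1969.5 → 1970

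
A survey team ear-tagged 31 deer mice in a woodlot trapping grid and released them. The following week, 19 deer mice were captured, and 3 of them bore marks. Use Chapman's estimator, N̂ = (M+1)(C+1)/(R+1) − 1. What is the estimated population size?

N̂ = (31+1)(19+1)/(3+1) − 1 = 32·20/4 − 1
= 640/4 − 1 = 160 − 1 = 159

N = 159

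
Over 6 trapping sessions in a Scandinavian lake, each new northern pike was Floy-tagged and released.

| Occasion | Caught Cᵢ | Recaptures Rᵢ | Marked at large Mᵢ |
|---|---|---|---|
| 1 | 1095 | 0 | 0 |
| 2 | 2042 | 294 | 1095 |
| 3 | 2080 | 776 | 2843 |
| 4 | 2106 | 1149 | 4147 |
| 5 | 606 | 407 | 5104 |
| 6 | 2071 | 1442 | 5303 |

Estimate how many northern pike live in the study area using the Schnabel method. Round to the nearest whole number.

Σ MᵢCᵢ = 0·1095 + 1095·2042 + 2843·2080 + 4147·2106 + 5104·606 + 5303·2071 = 0 + 2235990 + 5913440 + 8733582 + 3093024 + 10982513 = 30958549
Σ Rᵢ = 0 + 294 + 776 + 1149 + 407 + 1442 = 4068
N̂ = 30958549 / 4068 ≈ 7610.3 → 7610

N ≈ 7610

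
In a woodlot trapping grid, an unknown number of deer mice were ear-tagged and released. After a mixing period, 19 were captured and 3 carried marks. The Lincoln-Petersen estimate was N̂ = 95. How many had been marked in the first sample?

M = 15

From N = M·C/R: M = N·R / C = 95·3 / 19 = 285 / 19 = 15.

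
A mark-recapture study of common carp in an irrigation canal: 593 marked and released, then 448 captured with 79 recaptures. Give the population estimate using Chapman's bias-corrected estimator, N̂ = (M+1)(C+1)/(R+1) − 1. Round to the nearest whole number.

N̂ = (593+1)(448+1)/(79+1) − 1 = 594·449/80 − 1
= 266706/80 − 1 ≈ 3333.8 − 1 ≈ 3332.8 → 3333

N ≈ 3333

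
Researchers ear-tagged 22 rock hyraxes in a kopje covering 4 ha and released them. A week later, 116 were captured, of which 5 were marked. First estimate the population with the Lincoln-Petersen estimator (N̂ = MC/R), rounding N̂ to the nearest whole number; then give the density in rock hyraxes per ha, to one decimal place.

N̂ = 22·116/5 = 2552/5 ≈ 510.4 → 510
Density = N̂ / area = 510 / 4 ≈ 127.50 → 127.5 per ha

density ≈ 127.5 rock hyraxes per ha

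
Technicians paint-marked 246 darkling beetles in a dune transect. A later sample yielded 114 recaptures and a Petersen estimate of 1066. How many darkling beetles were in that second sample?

C = 494

From N = M·C/R: C = N·R / M = 1066·114 / 246 = 121524 / 246 = 494.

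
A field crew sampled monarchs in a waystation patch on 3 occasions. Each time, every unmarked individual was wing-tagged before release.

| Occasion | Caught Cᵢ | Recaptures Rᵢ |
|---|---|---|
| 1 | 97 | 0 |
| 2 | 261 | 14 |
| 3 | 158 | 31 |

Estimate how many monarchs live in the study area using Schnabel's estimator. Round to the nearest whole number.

N ≈ 1770

Marked at large before each occasion: Mᵢ = Σⱼ<ᵢ (Cⱼ − Rⱼ) → M1=0, M2=97, M3=344
Σ MᵢCᵢ = 0·97 + 97·261 + 344·158 = 0 + 25317 + 54352 = 79669
Σ Rᵢ = 0 + 14 + 31 = 45
N̂ = 79669 / 45 ≈ 1770.4 → 1770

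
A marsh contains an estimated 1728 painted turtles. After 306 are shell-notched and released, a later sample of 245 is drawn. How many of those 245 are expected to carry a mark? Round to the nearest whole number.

The marked fraction of the population is 306/1728, so in a sample of 245 expect C·(M/N) marked.
E[R] = 306 × 245 / 1728 = 74970 / 1728 ≈ 43.4 → 43

expected recaptures ≈ 43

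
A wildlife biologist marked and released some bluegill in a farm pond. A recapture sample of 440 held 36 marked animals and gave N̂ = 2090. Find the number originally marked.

M = 171

From N = M·C/R: M = N·R / C = 2090·36 / 440 = 75240 / 440 = 171.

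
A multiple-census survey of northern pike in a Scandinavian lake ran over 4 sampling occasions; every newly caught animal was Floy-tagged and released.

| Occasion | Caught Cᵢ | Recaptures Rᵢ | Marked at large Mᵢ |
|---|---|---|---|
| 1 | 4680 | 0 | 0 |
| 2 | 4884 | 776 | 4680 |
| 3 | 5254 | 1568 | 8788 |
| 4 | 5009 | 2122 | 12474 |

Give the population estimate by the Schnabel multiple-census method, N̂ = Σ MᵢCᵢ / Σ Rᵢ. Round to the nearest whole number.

N ≈ 29,447

Σ MᵢCᵢ = 0·4680 + 4680·4884 + 8788·5254 + 12474·5009 = 0 + 22857120 + 46172152 + 62482266 = 131511538
Σ Rᵢ = 0 + 776 + 1568 + 2122 = 4466
N̂ = 131511538 / 4466 ≈ 29447.3 → 29447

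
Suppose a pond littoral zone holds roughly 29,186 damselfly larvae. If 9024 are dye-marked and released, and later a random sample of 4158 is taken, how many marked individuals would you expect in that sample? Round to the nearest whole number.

Expected recaptures E[R] = M·C / N.
E[R] = 9024 × 4158 / 29186 = 37521792 / 29186 ≈ 1285.6 → 1286

expected recaptures ≈ 1286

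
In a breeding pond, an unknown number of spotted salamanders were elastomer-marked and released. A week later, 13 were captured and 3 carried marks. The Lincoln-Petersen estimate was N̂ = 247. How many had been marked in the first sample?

M = 57

From N = M·C/R: M = N·R / C = 247·3 / 13 = 741 / 13 = 57.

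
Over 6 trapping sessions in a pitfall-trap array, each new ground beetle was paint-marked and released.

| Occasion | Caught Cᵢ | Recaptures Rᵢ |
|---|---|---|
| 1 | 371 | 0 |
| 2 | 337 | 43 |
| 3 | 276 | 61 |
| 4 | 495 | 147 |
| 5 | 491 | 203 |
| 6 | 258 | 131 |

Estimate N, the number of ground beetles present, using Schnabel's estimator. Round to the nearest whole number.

N ≈ 2971

Marked at large before each occasion: Mᵢ = Σⱼ<ᵢ (Cⱼ − Rⱼ) → M1=0, M2=371, M3=665, M4=880, M5=1228, M6=1516
Σ MᵢCᵢ = 0·371 + 371·337 + 665·276 + 880·495 + 1228·491 + 1516·258 = 0 + 125027 + 183540 + 435600 + 602948 + 391128 = 1738243
Σ Rᵢ = 0 + 43 + 61 + 147 + 203 + 131 = 585
N̂ = 1738243 / 585 ≈ 2971.4 → 2971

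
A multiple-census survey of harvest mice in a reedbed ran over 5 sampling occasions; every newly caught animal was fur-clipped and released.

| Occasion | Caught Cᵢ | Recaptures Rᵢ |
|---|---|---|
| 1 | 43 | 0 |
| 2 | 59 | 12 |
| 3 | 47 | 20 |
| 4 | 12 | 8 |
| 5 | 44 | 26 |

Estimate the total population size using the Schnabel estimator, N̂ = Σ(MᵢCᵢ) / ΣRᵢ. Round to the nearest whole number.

N ≈ 204

Marked at large before each occasion: Mᵢ = Σⱼ<ᵢ (Cⱼ − Rⱼ) → M1=0, M2=43, M3=90, M4=117, M5=121
Σ MᵢCᵢ = 0·43 + 43·59 + 90·47 + 117·12 + 121·44 = 0 + 2537 + 4230 + 1404 + 5324 = 13495
Σ Rᵢ = 0 + 12 + 20 + 8 + 26 = 66
N̂ = 13495 / 66 ≈ 204.47 → 204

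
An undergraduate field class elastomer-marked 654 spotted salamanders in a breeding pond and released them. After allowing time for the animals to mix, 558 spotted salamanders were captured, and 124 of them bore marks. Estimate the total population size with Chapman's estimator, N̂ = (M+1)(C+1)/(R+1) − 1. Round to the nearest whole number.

N̂ = (654+1)(558+1)/(124+1) − 1 = 655·559/125 − 1
= 366145/125 − 1 ≈ 2929.2 − 1 ≈ 2928.2 → 2928

N ≈ 2928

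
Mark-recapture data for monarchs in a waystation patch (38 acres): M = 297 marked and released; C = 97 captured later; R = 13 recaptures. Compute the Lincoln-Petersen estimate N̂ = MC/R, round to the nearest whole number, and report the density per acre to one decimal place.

N̂ = 297·97/13 = 28809/13 ≈ 2216.1 → 2216
Density = N̂ / area = 2216 / 38 ≈ 58.32 → 58.3 per acre

density ≈ 58.3 monarchs per acre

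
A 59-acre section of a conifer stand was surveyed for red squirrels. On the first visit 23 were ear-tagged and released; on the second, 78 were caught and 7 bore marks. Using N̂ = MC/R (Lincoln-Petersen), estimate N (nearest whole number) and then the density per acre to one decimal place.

N̂ = 23·78/7 = 1794/7 ≈ 256.3 → 256
Density = N̂ / area = 256 / 59 ≈ 4.34 → 4.3 per acre

density ≈ 4.3 red squirrels per acre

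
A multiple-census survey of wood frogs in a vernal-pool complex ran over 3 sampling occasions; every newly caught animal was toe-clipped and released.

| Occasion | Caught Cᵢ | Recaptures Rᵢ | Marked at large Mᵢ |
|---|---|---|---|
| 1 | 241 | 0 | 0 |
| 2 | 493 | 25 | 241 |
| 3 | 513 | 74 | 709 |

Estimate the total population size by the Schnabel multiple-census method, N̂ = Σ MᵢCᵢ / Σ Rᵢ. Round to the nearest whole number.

Σ MᵢCᵢ = 0·241 + 241·493 + 709·513 = 0 + 118813 + 363717 = 482530
Σ Rᵢ = 0 + 25 + 74 = 99
N̂ = 482530 / 99 ≈ 4874.0 → 4874

N ≈ 4874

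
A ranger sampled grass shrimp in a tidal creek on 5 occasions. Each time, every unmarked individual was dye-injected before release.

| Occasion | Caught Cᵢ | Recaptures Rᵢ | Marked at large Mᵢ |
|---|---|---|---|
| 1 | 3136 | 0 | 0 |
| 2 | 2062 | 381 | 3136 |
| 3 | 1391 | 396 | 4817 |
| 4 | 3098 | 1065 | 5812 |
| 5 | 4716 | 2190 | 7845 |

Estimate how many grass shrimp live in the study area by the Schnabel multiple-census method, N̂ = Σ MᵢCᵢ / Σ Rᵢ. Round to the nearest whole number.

Σ MᵢCᵢ = 0·3136 + 3136·2062 + 4817·1391 + 5812·3098 + 7845·4716 = 0 + 6466432 + 6700447 + 18005576 + 36997020 = 68169475
Σ Rᵢ = 0 + 381 + 396 + 1065 + 2190 = 4032
N̂ = 68169475 / 4032 ≈ 16907.1 → 16907

N ≈ 16,907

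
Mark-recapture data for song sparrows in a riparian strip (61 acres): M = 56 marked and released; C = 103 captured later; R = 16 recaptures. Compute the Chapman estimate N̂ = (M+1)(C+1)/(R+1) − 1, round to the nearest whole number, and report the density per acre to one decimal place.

density ≈ 5.7 song sparrows per acre

N̂ = 57·104/17 − 1 = 5928/17 − 1 ≈ 347.7 → 348
Density = N̂ / area = 348 / 61 ≈ 5.70 → 5.7 per acre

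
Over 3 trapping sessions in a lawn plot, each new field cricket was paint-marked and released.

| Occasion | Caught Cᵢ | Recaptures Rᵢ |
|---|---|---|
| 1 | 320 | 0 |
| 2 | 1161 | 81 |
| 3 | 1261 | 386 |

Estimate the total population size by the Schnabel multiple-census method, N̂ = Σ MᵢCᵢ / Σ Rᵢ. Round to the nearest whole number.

N ≈ 4576

Marked at large before each occasion: Mᵢ = Σⱼ<ᵢ (Cⱼ − Rⱼ) → M1=0, M2=320, M3=1400
Σ MᵢCᵢ = 0·320 + 320·1161 + 1400·1261 = 0 + 371520 + 1765400 = 2136920
Σ Rᵢ = 0 + 81 + 386 = 467
N̂ = 2136920 / 467 ≈ 4575.8 → 4576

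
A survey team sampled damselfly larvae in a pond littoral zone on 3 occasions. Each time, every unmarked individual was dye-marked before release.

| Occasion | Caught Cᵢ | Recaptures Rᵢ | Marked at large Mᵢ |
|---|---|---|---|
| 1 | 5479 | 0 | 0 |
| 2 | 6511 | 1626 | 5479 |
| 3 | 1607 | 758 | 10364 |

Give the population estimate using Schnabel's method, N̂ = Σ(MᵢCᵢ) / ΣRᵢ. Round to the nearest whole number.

N ≈ 21,950

Σ MᵢCᵢ = 0·5479 + 5479·6511 + 10364·1607 = 0 + 35673769 + 16654948 = 52328717
Σ Rᵢ = 0 + 1626 + 758 = 2384
N̂ = 52328717 / 2384 ≈ 21950.0 → 21950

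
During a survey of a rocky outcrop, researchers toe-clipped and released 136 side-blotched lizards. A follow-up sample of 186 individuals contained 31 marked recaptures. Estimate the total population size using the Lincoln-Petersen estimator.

Lincoln-Petersen assumes M/N = R/C, so N = M·C / R.
N = (136 × 186) / 31 = 25296 / 31 = 816

N = 816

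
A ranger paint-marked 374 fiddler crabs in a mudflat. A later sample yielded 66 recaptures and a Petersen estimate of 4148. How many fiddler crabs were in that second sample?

C = 732

From N = M·C/R: C = N·R / M = 4148·66 / 374 = 273768 / 374 = 732.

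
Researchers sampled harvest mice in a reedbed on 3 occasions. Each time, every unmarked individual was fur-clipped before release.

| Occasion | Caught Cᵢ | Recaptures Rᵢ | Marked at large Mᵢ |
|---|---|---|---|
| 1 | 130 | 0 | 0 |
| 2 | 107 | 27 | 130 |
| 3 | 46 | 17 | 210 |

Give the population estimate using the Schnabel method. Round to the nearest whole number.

N ≈ 536

Σ MᵢCᵢ = 0·130 + 130·107 + 210·46 = 0 + 13910 + 9660 = 23570
Σ Rᵢ = 0 + 27 + 17 = 44
N̂ = 23570 / 44 ≈ 535.7 → 536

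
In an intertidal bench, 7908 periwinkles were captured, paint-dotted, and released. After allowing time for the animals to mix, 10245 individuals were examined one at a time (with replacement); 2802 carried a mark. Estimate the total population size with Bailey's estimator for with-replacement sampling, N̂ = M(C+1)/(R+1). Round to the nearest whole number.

N ≈ 28,907

N̂ = 7908·(10245+1)/(2802+1) = 7908·10246/2803 = 81025368/2803 ≈ 28906.7 → 28907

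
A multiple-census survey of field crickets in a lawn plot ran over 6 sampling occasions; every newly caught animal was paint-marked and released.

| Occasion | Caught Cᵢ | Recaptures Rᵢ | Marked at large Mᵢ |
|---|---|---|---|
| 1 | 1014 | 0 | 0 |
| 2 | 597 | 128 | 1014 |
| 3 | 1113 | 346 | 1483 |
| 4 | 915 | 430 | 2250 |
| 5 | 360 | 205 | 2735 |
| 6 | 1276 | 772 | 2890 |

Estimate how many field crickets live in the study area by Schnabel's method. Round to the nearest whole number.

N ≈ 4778

Σ MᵢCᵢ = 0·1014 + 1014·597 + 1483·1113 + 2250·915 + 2735·360 + 2890·1276 = 0 + 605358 + 1650579 + 2058750 + 984600 + 3687640 = 8986927
Σ Rᵢ = 0 + 128 + 346 + 430 + 205 + 772 = 1881
N̂ = 8986927 / 1881 ≈ 4777.7 → 4778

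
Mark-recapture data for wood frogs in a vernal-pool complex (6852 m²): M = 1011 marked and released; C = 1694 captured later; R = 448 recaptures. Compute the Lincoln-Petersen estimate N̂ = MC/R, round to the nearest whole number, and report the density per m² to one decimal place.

density ≈ 0.6 wood frogs per m²

N̂ = 1011·1694/448 = 1712634/448 ≈ 3822.8 → 3823
Density = N̂ / area = 3823 / 6852 ≈ 0.56 → 0.6 per m²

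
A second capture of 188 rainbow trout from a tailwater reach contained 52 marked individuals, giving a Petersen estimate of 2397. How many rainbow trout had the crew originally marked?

From N = M·C/R: M = N·R / C = 2397·52 / 188 = 124644 / 188 = 663.

M = 663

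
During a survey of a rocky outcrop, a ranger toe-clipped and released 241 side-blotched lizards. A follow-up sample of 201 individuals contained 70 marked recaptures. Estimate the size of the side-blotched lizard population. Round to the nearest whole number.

Lincoln-Petersen assumes M/N = R/C, so N = M·C / R.
N = (241 × 201) / 70 = 48441 / 70 ≈ 692.0 → 692

N ≈ 692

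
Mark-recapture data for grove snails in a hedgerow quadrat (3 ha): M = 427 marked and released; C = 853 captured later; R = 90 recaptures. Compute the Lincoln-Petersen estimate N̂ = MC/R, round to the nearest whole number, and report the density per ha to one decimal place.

density ≈ 1349.0 grove snails per ha

N̂ = 427·853/90 = 364231/90 ≈ 4047.0 → 4047
Density = N̂ / area = 4047 / 3 = 1349.0 per ha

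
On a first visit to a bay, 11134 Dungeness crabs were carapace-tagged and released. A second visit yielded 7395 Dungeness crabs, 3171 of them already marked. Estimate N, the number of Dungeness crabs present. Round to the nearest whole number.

The marked fraction in the recapture sample should equal the marked fraction in the population: 3171/7395 = 11134/N.
N = (11134 × 7395) / 3171 = 82335930 / 3171 ≈ 25965.3 → 25965

N ≈ 25,965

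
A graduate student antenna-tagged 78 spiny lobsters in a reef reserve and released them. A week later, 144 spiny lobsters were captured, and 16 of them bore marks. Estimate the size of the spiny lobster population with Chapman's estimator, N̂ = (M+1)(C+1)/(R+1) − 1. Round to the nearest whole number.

N̂ = (78+1)(144+1)/(16+1) − 1 = 79·145/17 − 1
= 11455/17 − 1 ≈ 673.8 − 1 ≈ 672.8 → 673

N ≈ 673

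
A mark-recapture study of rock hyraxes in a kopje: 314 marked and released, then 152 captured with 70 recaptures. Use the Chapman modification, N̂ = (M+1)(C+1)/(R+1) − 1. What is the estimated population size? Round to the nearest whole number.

N̂ = (314+1)(152+1)/(70+1) − 1 = 315·153/71 − 1
= 48195/71 − 1 ≈ 678.8 − 1 ≈ 677.8 → 678

N ≈ 678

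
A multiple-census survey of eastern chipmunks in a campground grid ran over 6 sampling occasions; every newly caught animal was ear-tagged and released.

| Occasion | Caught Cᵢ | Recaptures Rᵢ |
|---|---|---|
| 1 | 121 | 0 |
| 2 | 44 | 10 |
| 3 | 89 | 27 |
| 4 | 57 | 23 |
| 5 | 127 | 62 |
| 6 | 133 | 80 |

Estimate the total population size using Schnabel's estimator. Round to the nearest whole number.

Marked at large before each occasion: Mᵢ = Σⱼ<ᵢ (Cⱼ − Rⱼ) → M1=0, M2=121, M3=155, M4=217, M5=251, M6=316
Σ MᵢCᵢ = 0·121 + 121·44 + 155·89 + 217·57 + 251·127 + 316·133 = 0 + 5324 + 13795 + 12369 + 31877 + 42028 = 105393
Σ Rᵢ = 0 + 10 + 27 + 23 + 62 + 80 = 202
N̂ = 105393 / 202 ≈ 521.7 → 522

N ≈ 522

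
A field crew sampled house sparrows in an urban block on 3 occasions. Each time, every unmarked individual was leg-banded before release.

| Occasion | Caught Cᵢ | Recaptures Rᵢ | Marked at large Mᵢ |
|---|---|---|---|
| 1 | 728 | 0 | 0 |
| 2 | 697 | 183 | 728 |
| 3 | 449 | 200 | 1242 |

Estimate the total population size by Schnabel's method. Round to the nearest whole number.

Σ MᵢCᵢ = 0·728 + 728·697 + 1242·449 = 0 + 507416 + 557658 = 1065074
Σ Rᵢ = 0 + 183 + 200 = 383
N̂ = 1065074 / 383 ≈ 2780.9 → 2781

N ≈ 2781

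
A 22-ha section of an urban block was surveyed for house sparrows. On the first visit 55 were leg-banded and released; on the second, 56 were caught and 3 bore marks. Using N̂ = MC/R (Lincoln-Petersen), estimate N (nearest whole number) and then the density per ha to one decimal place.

N̂ = 55·56/3 = 3080/3 ≈ 1026.7 → 1027
Density = N̂ / area = 1027 / 22 ≈ 46.68 → 46.7 per ha

density ≈ 46.7 house sparrows per ha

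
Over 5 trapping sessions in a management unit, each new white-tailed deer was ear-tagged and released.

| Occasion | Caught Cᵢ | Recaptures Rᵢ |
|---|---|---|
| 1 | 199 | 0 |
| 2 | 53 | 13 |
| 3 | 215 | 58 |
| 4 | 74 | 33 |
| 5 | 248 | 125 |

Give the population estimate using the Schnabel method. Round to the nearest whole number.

Marked at large before each occasion: Mᵢ = Σⱼ<ᵢ (Cⱼ − Rⱼ) → M1=0, M2=199, M3=239, M4=396, M5=437
Σ MᵢCᵢ = 0·199 + 199·53 + 239·215 + 396·74 + 437·248 = 0 + 10547 + 51385 + 29304 + 108376 = 199612
Σ Rᵢ = 0 + 13 + 58 + 33 + 125 = 229
N̂ = 199612 / 229 ≈ 871.7 → 872

N ≈ 872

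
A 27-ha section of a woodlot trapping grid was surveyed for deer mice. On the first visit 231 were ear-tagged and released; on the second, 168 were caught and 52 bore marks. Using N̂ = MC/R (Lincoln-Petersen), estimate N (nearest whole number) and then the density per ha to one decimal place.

N̂ = 231·168/52 = 38808/52 ≈ 746.3 → 746
Density = N̂ / area = 746 / 27 ≈ 27.63 → 27.6 per ha

density ≈ 27.6 deer mice per ha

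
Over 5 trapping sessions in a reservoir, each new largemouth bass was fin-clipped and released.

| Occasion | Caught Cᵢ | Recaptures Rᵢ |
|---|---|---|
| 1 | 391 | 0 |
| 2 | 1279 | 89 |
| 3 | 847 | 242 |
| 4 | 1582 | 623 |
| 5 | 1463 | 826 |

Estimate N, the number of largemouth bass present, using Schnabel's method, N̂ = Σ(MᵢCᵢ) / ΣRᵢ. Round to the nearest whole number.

N ≈ 5561

Marked at large before each occasion: Mᵢ = Σⱼ<ᵢ (Cⱼ − Rⱼ) → M1=0, M2=391, M3=1581, M4=2186, M5=3145
Σ MᵢCᵢ = 0·391 + 391·1279 + 1581·847 + 2186·1582 + 3145·1463 = 0 + 500089 + 1339107 + 3458252 + 4601135 = 9898583
Σ Rᵢ = 0 + 89 + 242 + 623 + 826 = 1780
N̂ = 9898583 / 1780 ≈ 5561.0 → 5561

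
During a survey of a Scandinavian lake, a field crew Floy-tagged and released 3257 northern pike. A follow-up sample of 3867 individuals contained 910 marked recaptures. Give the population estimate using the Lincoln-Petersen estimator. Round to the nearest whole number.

N = (3257 × 3867) / 910 = 12594819 / 910 ≈ 13840.46 → 13840

N ≈ 13,840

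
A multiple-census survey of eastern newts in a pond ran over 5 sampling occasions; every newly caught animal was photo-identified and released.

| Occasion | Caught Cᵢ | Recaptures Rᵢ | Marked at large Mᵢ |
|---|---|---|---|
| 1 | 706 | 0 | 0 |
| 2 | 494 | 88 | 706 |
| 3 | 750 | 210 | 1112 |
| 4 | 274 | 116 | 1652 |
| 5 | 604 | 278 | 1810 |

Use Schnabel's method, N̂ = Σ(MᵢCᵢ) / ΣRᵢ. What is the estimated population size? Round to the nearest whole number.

Σ MᵢCᵢ = 0·706 + 706·494 + 1112·750 + 1652·274 + 1810·604 = 0 + 348764 + 834000 + 452648 + 1093240 = 2728652
Σ Rᵢ = 0 + 88 + 210 + 116 + 278 = 692
N̂ = 2728652 / 692 ≈ 3943.1 → 3943

N ≈ 3943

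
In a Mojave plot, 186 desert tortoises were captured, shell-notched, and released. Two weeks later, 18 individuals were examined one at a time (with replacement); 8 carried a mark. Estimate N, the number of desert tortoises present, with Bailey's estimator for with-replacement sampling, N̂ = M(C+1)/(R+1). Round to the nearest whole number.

N̂ = 186·(18+1)/(8+1) = 186·19/9 = 3534/9 ≈ 392.7 → 393

N ≈ 393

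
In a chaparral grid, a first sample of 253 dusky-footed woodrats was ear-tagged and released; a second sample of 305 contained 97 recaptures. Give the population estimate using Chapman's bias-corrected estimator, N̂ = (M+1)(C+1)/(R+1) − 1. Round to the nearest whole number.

N ≈ 792

N̂ = (253+1)(305+1)/(97+1) − 1 = 254·306/98 − 1
= 77724/98 − 1 ≈ 793.1 − 1 ≈ 792.1 → 792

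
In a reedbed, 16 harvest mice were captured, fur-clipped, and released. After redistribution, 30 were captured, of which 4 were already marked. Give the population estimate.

If marked individuals mix randomly, R/C ≈ M/N, giving N ≈ M·C/R.
N = (16 × 30) / 4 = 480 / 4 = 120

N = 120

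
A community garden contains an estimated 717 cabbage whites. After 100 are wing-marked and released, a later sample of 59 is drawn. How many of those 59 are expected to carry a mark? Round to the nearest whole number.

The marked fraction of the population is 100/717, so in a sample of 59 expect C·(M/N) marked.
E[R] = 100 × 59 / 717 = 5900 / 717 ≈ 8.2 → 8

expected recaptures ≈ 8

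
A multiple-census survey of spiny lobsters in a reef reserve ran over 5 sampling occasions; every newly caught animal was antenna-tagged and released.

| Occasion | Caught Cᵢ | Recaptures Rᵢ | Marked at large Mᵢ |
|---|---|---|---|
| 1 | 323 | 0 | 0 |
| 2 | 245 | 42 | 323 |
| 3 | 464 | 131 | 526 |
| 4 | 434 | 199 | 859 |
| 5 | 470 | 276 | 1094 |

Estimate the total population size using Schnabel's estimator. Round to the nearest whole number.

Σ MᵢCᵢ = 0·323 + 323·245 + 526·464 + 859·434 + 1094·470 = 0 + 79135 + 244064 + 372806 + 514180 = 1210185
Σ Rᵢ = 0 + 42 + 131 + 199 + 276 = 648
N̂ = 1210185 / 648 ≈ 1867.6 → 1868

N ≈ 1868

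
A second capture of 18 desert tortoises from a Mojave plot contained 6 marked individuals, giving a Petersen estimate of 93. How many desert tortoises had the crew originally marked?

M = 31

From N = M·C/R: M = N·R / C = 93·6 / 18 = 558 / 18 = 31.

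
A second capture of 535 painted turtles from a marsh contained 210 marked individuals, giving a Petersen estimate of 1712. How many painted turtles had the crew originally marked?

From N = M·C/R: M = N·R / C = 1712·210 / 535 = 359520 / 535 = 672.

M = 672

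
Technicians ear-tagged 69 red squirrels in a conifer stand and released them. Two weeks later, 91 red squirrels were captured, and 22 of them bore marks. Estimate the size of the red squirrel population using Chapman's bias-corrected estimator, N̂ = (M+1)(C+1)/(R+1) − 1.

N̂ = (69+1)(91+1)/(22+1) − 1 = 70·92/23 − 1
= 6440/23 − 1 = 280 − 1 = 279

N = 279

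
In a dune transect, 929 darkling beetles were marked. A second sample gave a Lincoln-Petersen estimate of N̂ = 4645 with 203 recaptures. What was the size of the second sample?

C = 1015

From N = M·C/R: C = N·R / M = 4645·203 / 929 = 942935 / 929 = 1015.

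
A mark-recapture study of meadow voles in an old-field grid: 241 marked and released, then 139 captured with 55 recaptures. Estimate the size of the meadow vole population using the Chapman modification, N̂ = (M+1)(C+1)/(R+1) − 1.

N̂ = (241+1)(139+1)/(55+1) − 1 = 242·140/56 − 1
= 33880/56 − 1 = 605 − 1 = 604

N = 604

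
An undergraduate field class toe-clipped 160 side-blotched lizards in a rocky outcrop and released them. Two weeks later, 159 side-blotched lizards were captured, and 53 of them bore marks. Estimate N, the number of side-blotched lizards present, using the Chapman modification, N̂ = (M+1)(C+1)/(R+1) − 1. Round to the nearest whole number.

N ≈ 476

N̂ = (160+1)(159+1)/(53+1) − 1 = 161·160/54 − 1
= 25760/54 − 1 ≈ 477.0 − 1 ≈ 476.0 → 476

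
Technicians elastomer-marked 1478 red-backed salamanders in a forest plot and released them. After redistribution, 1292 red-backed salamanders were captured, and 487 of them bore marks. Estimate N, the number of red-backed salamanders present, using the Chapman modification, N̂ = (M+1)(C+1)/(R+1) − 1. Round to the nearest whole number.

N ≈ 3918

N̂ = (1478+1)(1292+1)/(487+1) − 1 = 1479·1293/488 − 1
= 1912347/488 − 1 ≈ 3918.7 − 1 ≈ 3917.7 → 3918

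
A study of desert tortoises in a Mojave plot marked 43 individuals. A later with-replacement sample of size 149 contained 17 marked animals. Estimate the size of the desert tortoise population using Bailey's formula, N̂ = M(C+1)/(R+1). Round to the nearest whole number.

N ≈ 358

N̂ = 43·(149+1)/(17+1) = 43·150/18 = 6450/18 ≈ 358.3 → 358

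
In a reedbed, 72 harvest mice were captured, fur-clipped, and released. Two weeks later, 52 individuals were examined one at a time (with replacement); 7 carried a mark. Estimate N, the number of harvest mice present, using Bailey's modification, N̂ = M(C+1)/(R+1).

N = 477

N̂ = 72·(52+1)/(7+1) = 72·53/8 = 3816/8 = 477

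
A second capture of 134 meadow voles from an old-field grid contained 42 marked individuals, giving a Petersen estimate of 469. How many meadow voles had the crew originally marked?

From N = M·C/R: M = N·R / C = 469·42 / 134 = 19698 / 134 = 147.

M = 147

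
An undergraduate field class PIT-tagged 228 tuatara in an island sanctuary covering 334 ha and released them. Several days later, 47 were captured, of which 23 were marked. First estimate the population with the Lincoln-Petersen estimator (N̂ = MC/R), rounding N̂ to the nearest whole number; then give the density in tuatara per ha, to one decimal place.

N̂ = 228·47/23 = 10716/23 ≈ 465.9 → 466
Density = N̂ / area = 466 / 334 ≈ 1.40 → 1.4 per ha

density ≈ 1.4 tuatara per ha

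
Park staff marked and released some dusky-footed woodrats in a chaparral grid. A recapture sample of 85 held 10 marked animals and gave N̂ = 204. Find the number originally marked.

M = 24

From N = M·C/R: M = N·R / C = 204·10 / 85 = 2040 / 85 = 24.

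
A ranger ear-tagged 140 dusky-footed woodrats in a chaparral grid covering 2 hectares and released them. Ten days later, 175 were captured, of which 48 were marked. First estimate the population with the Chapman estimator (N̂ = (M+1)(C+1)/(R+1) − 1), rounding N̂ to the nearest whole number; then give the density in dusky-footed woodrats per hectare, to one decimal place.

density ≈ 252.5 dusky-footed woodrats per hectare

N̂ = 141·176/49 − 1 = 24816/49 − 1 ≈ 505.4 → 505
Density = N̂ / area = 505 / 2 ≈ 252.50 → 252.5 per hectare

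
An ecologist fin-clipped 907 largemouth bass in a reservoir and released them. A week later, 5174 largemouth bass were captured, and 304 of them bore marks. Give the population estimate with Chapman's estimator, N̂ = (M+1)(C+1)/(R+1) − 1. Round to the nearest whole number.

N̂ = (907+1)(5174+1)/(304+1) − 1 = 908·5175/305 − 1
= 4698900/305 − 1 ≈ 15406.2 − 1 ≈ 15405.2 → 15405

N ≈ 15,405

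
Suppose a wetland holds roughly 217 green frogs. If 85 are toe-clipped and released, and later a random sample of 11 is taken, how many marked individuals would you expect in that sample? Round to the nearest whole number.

Expected recaptures E[R] = M·C / N.
E[R] = 85 × 11 / 217 = 935 / 217 ≈ 4.3 → 4

expected recaptures ≈ 4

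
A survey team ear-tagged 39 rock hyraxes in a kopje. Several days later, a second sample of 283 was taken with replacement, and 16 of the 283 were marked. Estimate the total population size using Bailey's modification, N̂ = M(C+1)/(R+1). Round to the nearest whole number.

N̂ = 39·(283+1)/(16+1) = 39·284/17 = 11076/17 ≈ 651.5 → 652

N ≈ 652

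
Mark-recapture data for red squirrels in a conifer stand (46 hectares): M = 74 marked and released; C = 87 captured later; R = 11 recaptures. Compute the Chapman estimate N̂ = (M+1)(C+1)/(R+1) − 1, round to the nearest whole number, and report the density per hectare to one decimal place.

density ≈ 11.9 red squirrels per hectare

N̂ = 75·88/12 − 1 = 6600/12 − 1 = 549
Density = N̂ / area = 549 / 46 ≈ 11.93 → 11.9 per hectare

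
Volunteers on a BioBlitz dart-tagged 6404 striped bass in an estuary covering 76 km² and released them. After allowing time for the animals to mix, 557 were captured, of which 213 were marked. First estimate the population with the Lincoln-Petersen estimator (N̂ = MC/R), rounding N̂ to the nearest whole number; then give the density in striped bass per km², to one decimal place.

density ≈ 220.4 striped bass per km²

N̂ = 6404·557/213 = 3567028/213 ≈ 16746.6 → 16747
Density = N̂ / area = 16747 / 76 ≈ 220.36 → 220.4 per km²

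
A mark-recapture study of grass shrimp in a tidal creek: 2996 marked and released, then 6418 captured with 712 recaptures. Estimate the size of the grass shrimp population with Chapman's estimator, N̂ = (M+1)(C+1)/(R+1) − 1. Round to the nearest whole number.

N ≈ 26,980

N̂ = (2996+1)(6418+1)/(712+1) − 1 = 2997·6419/713 − 1
= 19237743/713 − 1 ≈ 26981.4 − 1 ≈ 26980.4 → 26980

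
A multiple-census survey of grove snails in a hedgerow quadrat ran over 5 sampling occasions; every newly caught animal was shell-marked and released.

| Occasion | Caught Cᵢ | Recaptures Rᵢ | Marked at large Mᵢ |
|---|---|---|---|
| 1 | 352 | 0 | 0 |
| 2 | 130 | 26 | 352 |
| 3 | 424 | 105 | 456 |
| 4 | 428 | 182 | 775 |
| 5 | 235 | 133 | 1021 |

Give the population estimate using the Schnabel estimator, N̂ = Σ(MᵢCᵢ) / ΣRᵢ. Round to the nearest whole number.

Σ MᵢCᵢ = 0·352 + 352·130 + 456·424 + 775·428 + 1021·235 = 0 + 45760 + 193344 + 331700 + 239935 = 810739
Σ Rᵢ = 0 + 26 + 105 + 182 + 133 = 446
N̂ = 810739 / 446 ≈ 1817.8 → 1818

N ≈ 1818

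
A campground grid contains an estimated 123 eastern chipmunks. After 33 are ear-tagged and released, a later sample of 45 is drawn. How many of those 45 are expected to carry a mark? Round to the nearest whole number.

Expected recaptures E[R] = M·C / N.
E[R] = 33 × 45 / 123 = 1485 / 123 ≈ 12.1 → 12

expected recaptures ≈ 12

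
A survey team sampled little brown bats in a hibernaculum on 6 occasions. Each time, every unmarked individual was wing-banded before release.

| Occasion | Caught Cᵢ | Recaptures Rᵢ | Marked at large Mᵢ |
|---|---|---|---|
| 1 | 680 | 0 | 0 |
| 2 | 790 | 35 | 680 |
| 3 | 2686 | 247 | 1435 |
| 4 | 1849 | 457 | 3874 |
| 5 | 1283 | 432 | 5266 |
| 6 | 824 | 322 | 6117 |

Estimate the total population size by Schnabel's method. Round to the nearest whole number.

Σ MᵢCᵢ = 0·680 + 680·790 + 1435·2686 + 3874·1849 + 5266·1283 + 6117·824 = 0 + 537200 + 3854410 + 7163026 + 6756278 + 5040408 = 23351322
Σ Rᵢ = 0 + 35 + 247 + 457 + 432 + 322 = 1493
N̂ = 23351322 / 1493 ≈ 15640.5 → 15641

N ≈ 15,641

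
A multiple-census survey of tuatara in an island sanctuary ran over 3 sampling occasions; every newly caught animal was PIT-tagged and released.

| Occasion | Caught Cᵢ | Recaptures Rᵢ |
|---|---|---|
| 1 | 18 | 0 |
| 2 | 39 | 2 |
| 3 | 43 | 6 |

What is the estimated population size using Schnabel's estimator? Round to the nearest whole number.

Marked at large before each occasion: Mᵢ = Σⱼ<ᵢ (Cⱼ − Rⱼ) → M1=0, M2=18, M3=55
Σ MᵢCᵢ = 0·18 + 18·39 + 55·43 = 0 + 702 + 2365 = 3067
Σ Rᵢ = 0 + 2 + 6 = 8
N̂ = 3067 / 8 ≈ 383.4 → 383

N ≈ 383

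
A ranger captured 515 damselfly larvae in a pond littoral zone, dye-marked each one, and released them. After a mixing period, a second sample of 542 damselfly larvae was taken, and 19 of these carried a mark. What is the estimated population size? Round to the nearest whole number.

N = (515 × 542) / 19 = 279130 / 19 ≈ 14691.1 → 14691

N ≈ 14,691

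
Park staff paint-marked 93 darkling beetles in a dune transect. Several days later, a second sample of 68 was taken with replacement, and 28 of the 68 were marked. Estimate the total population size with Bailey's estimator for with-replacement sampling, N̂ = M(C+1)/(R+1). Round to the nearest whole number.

N ≈ 221

N̂ = 93·(68+1)/(28+1) = 93·69/29 = 6417/29 ≈ 221.3 → 221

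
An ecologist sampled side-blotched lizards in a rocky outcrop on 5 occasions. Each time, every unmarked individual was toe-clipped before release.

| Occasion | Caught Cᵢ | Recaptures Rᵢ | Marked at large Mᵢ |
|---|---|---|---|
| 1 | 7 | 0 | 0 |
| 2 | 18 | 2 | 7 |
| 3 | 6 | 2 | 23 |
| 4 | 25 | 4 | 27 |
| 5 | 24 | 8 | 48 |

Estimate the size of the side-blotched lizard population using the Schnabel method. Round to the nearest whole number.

N ≈ 131

Σ MᵢCᵢ = 0·7 + 7·18 + 23·6 + 27·25 + 48·24 = 0 + 126 + 138 + 675 + 1152 = 2091
Σ Rᵢ = 0 + 2 + 2 + 4 + 8 = 16
N̂ = 2091 / 16 ≈ 130.7 → 131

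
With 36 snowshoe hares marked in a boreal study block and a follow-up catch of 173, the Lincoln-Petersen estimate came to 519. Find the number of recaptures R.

R = 12

From N = M·C/R: R = M·C / N = 36·173 / 519 = 6228 / 519 = 12.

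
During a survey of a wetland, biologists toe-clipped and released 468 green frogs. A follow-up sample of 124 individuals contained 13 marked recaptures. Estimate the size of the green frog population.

N = (468 × 124) / 13 = 58032 / 13 = 4464

N = 4464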